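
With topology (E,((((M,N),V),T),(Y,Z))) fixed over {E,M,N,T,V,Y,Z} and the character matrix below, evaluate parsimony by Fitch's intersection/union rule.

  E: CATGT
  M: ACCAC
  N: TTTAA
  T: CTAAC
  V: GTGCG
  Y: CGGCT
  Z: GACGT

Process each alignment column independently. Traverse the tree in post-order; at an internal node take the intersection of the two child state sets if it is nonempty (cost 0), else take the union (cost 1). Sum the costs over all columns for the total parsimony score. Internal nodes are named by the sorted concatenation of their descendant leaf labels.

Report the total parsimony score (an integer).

[col 0] MN: children M:{A}, N:{T} ∪→ {A,T}; cost 1
[col 0] MNV: children MN:{A,T}, V:{G} ∪→ {A,G,T}; cost 1
[col 0] MNTV: children MNV:{A,G,T}, T:{C} ∪→ {A,C,G,T}; cost 1
[col 0] YZ: children Y:{C}, Z:{G} ∪→ {C,G}; cost 1
[col 0] MNTVYZ: children MNTV:{A,C,G,T}, YZ:{C,G} ∩→ {C,G}; cost 0
[col 0] EMNTVYZ: children E:{C}, MNTVYZ:{C,G} ∩→ {C}; cost 0
[col 1] MN: children M:{C}, N:{T} ∪→ {C,T}; cost 1
[col 1] MNV: children MN:{C,T}, V:{T} ∩→ {T}; cost 0
[col 1] MNTV: children MNV:{T}, T:{T} ∩→ {T}; cost 0
[col 1] YZ: children Y:{G}, Z:{A} ∪→ {A,G}; cost 1
[col 1] MNTVYZ: children MNTV:{T}, YZ:{A,G} ∪→ {A,G,T}; cost 1
[col 1] EMNTVYZ: children E:{A}, MNTVYZ:{A,G,T} ∩→ {A}; cost 0
[col 2] MN: children M:{C}, N:{T} ∪→ {C,T}; cost 1
[col 2] MNV: children MN:{C,T}, V:{G} ∪→ {C,G,T}; cost 1
[col 2] MNTV: children MNV:{C,G,T}, T:{A} ∪→ {A,C,G,T}; cost 1
[col 2] YZ: children Y:{G}, Z:{C} ∪→ {C,G}; cost 1
[col 2] MNTVYZ: children MNTV:{A,C,G,T}, YZ:{C,G} ∩→ {C,G}; cost 0
[col 2] EMNTVYZ: children E:{T}, MNTVYZ:{C,G} ∪→ {C,G,T}; cost 1
[col 3] MN: children M:{A}, N:{A} ∩→ {A}; cost 0
[col 3] MNV: children MN:{A}, V:{C} ∪→ {A,C}; cost 1
[col 3] MNTV: children MNV:{A,C}, T:{A} ∩→ {A}; cost 0
[col 3] YZ: children Y:{C}, Z:{G} ∪→ {C,G}; cost 1
[col 3] MNTVYZ: children MNTV:{A}, YZ:{C,G} ∪→ {A,C,G}; cost 1
[col 3] EMNTVYZ: children E:{G}, MNTVYZ:{A,C,G} ∩→ {G}; cost 0
[col 4] MN: children M:{C}, N:{A} ∪→ {A,C}; cost 1
[col 4] MNV: children MN:{A,C}, V:{G} ∪→ {A,C,G}; cost 1
[col 4] MNTV: children MNV:{A,C,G}, T:{C} ∩→ {C}; cost 0
[col 4] YZ: children Y:{T}, Z:{T} ∩→ {T}; cost 0
[col 4] MNTVYZ: children MNTV:{C}, YZ:{T} ∪→ {C,T}; cost 1
[col 4] EMNTVYZ: children E:{T}, MNTVYZ:{C,T} ∩→ {T}; cost 0
per-site changes: [4, 3, 5, 3, 3]; total = 18

18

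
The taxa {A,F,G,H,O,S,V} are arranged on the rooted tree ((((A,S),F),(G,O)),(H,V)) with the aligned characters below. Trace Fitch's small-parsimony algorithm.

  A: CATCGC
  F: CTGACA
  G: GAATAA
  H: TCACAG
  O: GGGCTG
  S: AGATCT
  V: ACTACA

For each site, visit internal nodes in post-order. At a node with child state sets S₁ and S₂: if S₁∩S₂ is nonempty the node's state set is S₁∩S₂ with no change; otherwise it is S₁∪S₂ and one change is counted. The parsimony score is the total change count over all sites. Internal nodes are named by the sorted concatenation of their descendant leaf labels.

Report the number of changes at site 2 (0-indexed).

[col 0] AS: children A:{C}, S:{A} ∪→ {A,C}; cost 1
[col 0] AFS: children AS:{A,C}, F:{C} ∩→ {C}; cost 0
[col 0] GO: children G:{G}, O:{G} ∩→ {G}; cost 0
[col 0] AFGOS: children AFS:{C}, GO:{G} ∪→ {C,G}; cost 1
[col 0] HV: children H:{T}, V:{A} ∪→ {A,T}; cost 1
[col 0] AFGHOSV: children AFGOS:{C,G}, HV:{A,T} ∪→ {A,C,G,T}; cost 1
[col 1] AS: children A:{A}, S:{G} ∪→ {A,G}; cost 1
[col 1] AFS: children AS:{A,G}, F:{T} ∪→ {A,G,T}; cost 1
[col 1] GO: children G:{A}, O:{G} ∪→ {A,G}; cost 1
[col 1] AFGOS: children AFS:{A,G,T}, GO:{A,G} ∩→ {A,G}; cost 0
[col 1] HV: children H:{C}, V:{C} ∩→ {C}; cost 0
[col 1] AFGHOSV: children AFGOS:{A,G}, HV:{C} ∪→ {A,C,G}; cost 1
[col 2] AS: children A:{T}, S:{A} ∪→ {A,T}; cost 1
[col 2] AFS: children AS:{A,T}, F:{G} ∪→ {A,G,T}; cost 1
[col 2] GO: children G:{A}, O:{G} ∪→ {A,G}; cost 1
[col 2] AFGOS: children AFS:{A,G,T}, GO:{A,G} ∩→ {A,G}; cost 0
[col 2] HV: children H:{A}, V:{T} ∪→ {A,T}; cost 1
[col 2] AFGHOSV: children AFGOS:{A,G}, HV:{A,T} ∩→ {A}; cost 0
[col 3] AS: children A:{C}, S:{T} ∪→ {C,T}; cost 1
[col 3] AFS: children AS:{C,T}, F:{A} ∪→ {A,C,T}; cost 1
[col 3] GO: children G:{T}, O:{C} ∪→ {C,T}; cost 1
[col 3] AFGOS: children AFS:{A,C,T}, GO:{C,T} ∩→ {C,T}; cost 0
[col 3] HV: children H:{C}, V:{A} ∪→ {A,C}; cost 1
[col 3] AFGHOSV: children AFGOS:{C,T}, HV:{A,C} ∩→ {C}; cost 0
[col 4] AS: children A:{G}, S:{C} ∪→ {C,G}; cost 1
[col 4] AFS: children AS:{C,G}, F:{C} ∩→ {C}; cost 0
[col 4] GO: children G:{A}, O:{T} ∪→ {A,T}; cost 1
[col 4] AFGOS: children AFS:{C}, GO:{A,T} ∪→ {A,C,T}; cost 1
[col 4] HV: children H:{A}, V:{C} ∪→ {A,C}; cost 1
[col 4] AFGHOSV: children AFGOS:{A,C,T}, HV:{A,C} ∩→ {A,C}; cost 0
[col 5] AS: children A:{C}, S:{T} ∪→ {C,T}; cost 1
[col 5] AFS: children AS:{C,T}, F:{A} ∪→ {A,C,T}; cost 1
[col 5] GO: children G:{A}, O:{G} ∪→ {A,G}; cost 1
[col 5] AFGOS: children AFS:{A,C,T}, GO:{A,G} ∩→ {A}; cost 0
[col 5] HV: children H:{G}, V:{A} ∪→ {A,G}; cost 1
[col 5] AFGHOSV: children AFGOS:{A}, HV:{A,G} ∩→ {A}; cost 0
per-site changes: [4, 4, 4, 4, 4, 4]; total = 24

4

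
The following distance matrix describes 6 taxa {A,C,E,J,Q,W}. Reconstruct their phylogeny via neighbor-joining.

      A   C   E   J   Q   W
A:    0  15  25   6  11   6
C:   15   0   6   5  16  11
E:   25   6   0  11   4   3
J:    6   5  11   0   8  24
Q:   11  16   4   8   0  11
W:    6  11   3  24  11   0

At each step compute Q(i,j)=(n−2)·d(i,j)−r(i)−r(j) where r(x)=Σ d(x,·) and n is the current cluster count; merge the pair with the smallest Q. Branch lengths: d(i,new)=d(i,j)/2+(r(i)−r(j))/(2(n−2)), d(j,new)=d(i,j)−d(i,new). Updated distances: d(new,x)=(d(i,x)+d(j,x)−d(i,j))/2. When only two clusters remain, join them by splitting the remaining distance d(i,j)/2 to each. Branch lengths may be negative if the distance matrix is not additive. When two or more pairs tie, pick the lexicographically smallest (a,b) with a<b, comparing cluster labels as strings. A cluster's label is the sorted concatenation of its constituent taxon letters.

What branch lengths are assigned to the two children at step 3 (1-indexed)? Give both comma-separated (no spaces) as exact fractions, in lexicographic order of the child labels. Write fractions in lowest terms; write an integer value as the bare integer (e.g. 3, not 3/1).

step 1: merge (A,W) at d=6, Q=-94; branch lengths A→4, W→2; new cluster AW
  updated: d(AW,C)=10, d(AW,E)=11, d(AW,J)=12, d(AW,Q)=8
step 2: merge (C,J) at d=5, Q=-58; branch lengths C→8/3, J→7/3; new cluster CJ
  updated: d(AW,CJ)=17/2, d(CJ,E)=6, d(CJ,Q)=19/2
step 3: merge (AW,CJ) at d=17/2, Q=-69/2; branch lengths AW→41/8, CJ→27/8; new cluster ACJW
  updated: d(ACJW,E)=17/4, d(ACJW,Q)=9/2
step 4: merge (ACJW,E) at d=17/4, Q=-51/4; branch lengths ACJW→19/8, E→15/8; new cluster ACEJW
  updated: d(ACEJW,Q)=17/8
step 5: merge (ACEJW,Q) at d=17/8; branch lengths ACEJW→17/16, Q→17/16; new cluster ACEJQW
final tree: ((((A:4,W:2):41/8,(C:8/3,J:7/3):27/8):19/8,E:15/8):17/16,Q:17/16)
total length: 207/8

41/8,27/8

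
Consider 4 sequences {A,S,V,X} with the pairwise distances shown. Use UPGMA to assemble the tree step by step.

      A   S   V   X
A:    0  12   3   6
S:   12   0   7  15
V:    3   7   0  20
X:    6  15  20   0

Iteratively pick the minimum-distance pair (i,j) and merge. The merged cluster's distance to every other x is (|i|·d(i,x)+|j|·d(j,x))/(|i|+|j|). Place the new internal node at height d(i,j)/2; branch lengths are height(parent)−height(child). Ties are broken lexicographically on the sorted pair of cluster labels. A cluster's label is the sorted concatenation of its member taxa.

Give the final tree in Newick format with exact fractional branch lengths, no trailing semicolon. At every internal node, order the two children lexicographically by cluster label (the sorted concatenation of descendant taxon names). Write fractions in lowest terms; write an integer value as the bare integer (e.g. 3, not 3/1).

(((A:3/2,V:3/2):13/4,S:19/4):25/12,X:41/6)

iteration 1: select A,V (d=3); attach at lengths (3/2, 3/2); label the merged cluster AV
  updated: d(AV,S)=19/2, d(AV,X)=13
iteration 2: select AV,S (d=19/2); attach at lengths (13/4, 19/4); label the merged cluster ASV
  updated: d(ASV,X)=41/3
iteration 3: select ASV,X (d=41/3); attach at lengths (25/12, 41/6); label the merged cluster ASVX
final tree: (((A:3/2,V:3/2):13/4,S:19/4):25/12,X:41/6)
total length: 239/12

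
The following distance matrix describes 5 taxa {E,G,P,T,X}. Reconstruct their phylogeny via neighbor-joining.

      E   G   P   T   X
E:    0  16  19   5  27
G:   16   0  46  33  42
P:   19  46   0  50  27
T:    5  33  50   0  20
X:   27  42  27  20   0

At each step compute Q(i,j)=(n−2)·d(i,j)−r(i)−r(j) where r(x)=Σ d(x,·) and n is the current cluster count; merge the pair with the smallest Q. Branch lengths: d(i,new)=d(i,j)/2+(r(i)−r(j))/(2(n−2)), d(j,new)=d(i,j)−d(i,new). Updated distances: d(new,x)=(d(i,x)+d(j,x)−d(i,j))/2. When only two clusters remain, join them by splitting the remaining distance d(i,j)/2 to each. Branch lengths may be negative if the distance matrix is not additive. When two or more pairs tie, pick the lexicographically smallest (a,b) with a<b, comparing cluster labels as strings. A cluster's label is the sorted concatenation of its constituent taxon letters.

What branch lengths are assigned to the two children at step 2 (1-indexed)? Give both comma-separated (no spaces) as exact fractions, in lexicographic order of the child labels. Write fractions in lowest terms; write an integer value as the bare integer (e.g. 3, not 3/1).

-19/4,39/4

1. join P+X (d=27, Q=-177) ⇒ PX; edges |P|=107/6, |X|=55/6
  updated: d(E,PX)=19/2, d(G,PX)=61/2, d(PX,T)=43/2
2. join E+T (d=5, Q=-80) ⇒ ET; edges |E|=-19/4, |T|=39/4
  updated: d(ET,G)=22, d(ET,PX)=13
3. join ET+G (d=22, Q=-131/2) ⇒ EGT; edges |ET|=9/4, |G|=79/4
  updated: d(EGT,PX)=43/4
4. join EGT+PX (d=43/4) ⇒ EGPTX; edges |EGT|=43/8, |PX|=43/8
final tree: (((E:-19/4,T:39/4):9/4,G:79/4):43/8,(P:107/6,X:55/6):43/8)
total length: 259/4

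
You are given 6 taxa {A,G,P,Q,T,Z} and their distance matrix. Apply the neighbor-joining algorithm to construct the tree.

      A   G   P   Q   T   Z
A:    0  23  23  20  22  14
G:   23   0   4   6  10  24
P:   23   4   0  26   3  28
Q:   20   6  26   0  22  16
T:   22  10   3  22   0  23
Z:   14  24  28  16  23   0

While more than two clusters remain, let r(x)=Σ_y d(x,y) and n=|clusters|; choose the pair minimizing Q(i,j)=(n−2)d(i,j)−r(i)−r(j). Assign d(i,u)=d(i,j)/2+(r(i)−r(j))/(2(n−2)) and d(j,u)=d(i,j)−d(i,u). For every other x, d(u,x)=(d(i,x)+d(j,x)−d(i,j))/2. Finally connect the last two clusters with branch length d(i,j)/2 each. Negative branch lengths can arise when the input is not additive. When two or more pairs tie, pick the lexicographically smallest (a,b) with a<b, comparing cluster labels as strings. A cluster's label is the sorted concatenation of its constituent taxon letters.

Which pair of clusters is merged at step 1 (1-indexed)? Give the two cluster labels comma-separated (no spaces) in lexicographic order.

1. join P+T (d=3, Q=-152) ⇒ PT; edges |P|=2, |T|=1
  updated: d(A,PT)=21, d(G,PT)=11/2, d(PT,Q)=45/2, d(PT,Z)=24
2. join G+PT (d=11/2, Q=-115) ⇒ GPT; edges |G|=1/3, |PT|=31/6
  updated: d(A,GPT)=77/4, d(GPT,Q)=23/2, d(GPT,Z)=85/4
3. join A+Z (d=14, Q=-153/2) ⇒ AZ; edges |A|=15/2, |Z|=13/2
  updated: d(AZ,GPT)=53/4, d(AZ,Q)=11
4. join AZ+GPT (d=53/4, Q=-143/4) ⇒ AGPTZ; edges |AZ|=51/8, |GPT|=55/8
  updated: d(AGPTZ,Q)=37/8
5. join AGPTZ+Q (d=37/8) ⇒ AGPQTZ; edges |AGPTZ|=37/16, |Q|=37/16
final tree: (((A:15/2,Z:13/2):51/8,(G:1/3,(P:2,T:1):31/6):55/8):37/16,Q:37/16)
total length: 323/8

P,T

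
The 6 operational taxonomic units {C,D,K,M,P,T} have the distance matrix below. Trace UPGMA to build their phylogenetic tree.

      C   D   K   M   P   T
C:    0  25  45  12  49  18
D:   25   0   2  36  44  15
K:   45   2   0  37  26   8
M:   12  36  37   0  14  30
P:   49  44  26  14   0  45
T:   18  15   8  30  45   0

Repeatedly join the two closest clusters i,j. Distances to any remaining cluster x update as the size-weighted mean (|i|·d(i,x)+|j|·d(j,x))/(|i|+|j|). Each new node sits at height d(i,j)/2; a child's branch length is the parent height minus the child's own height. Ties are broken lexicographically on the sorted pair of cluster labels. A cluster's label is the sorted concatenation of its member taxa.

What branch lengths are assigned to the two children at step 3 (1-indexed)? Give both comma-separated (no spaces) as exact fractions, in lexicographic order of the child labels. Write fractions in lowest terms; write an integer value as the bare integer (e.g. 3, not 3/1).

6,6

1. join D+K (d=2) ⇒ DK; edges |D|=1, |K|=1
  updated: d(C,DK)=35, d(DK,M)=73/2, d(DK,P)=35, d(DK,T)=23/2
2. join DK+T (d=23/2) ⇒ DKT; edges |DK|=19/4, |T|=23/4
  updated: d(C,DKT)=88/3, d(DKT,M)=103/3, d(DKT,P)=115/3
3. join C+M (d=12) ⇒ CM; edges |C|=6, |M|=6
  updated: d(CM,DKT)=191/6, d(CM,P)=63/2
4. join CM+P (d=63/2) ⇒ CMP; edges |CM|=39/4, |P|=63/4
  updated: d(CMP,DKT)=34
5. join CMP+DKT (d=34) ⇒ CDKMPT; edges |CMP|=5/4, |DKT|=45/4
final tree: (((C:6,M:6):39/4,P:63/4):5/4,((D:1,K:1):19/4,T:23/4):45/4)
total length: 125/2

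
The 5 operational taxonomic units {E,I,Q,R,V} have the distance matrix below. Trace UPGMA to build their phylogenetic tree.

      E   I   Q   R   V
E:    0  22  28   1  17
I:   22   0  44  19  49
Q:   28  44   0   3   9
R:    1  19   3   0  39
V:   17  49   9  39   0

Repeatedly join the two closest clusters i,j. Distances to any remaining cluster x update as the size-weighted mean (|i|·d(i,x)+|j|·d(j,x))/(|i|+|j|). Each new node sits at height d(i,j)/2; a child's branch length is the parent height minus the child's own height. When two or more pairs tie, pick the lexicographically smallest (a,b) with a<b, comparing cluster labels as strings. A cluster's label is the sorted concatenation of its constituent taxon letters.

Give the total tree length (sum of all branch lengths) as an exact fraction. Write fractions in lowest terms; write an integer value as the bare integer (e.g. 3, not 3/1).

1. join E+R (d=1) ⇒ ER; edges |E|=1/2, |R|=1/2
  updated: d(ER,I)=41/2, d(ER,Q)=31/2, d(ER,V)=28
2. join Q+V (d=9) ⇒ QV; edges |Q|=9/2, |V|=9/2
  updated: d(ER,QV)=87/4, d(I,QV)=93/2
3. join ER+I (d=41/2) ⇒ EIR; edges |ER|=39/4, |I|=41/4
  updated: d(EIR,QV)=30
4. join EIR+QV (d=30) ⇒ EIQRV; edges |EIR|=19/4, |QV|=21/2
final tree: (((E:1/2,R:1/2):39/4,I:41/4):19/4,(Q:9/2,V:9/2):21/2)
total length: 181/4

181/4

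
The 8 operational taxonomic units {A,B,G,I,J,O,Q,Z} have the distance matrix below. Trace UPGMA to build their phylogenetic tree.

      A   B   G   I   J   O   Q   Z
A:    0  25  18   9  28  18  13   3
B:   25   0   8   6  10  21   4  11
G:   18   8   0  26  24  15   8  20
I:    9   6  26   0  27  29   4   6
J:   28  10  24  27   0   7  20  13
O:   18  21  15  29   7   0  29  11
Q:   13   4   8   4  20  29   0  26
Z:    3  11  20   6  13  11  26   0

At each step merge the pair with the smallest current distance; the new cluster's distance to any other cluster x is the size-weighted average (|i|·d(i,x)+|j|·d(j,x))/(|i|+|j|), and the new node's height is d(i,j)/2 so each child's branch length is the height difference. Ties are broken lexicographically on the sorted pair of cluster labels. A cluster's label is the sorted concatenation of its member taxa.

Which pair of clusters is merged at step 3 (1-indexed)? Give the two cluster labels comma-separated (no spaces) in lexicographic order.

iteration 1: select A,Z (d=3); attach at lengths (3/2, 3/2); label the merged cluster AZ
  updated: d(AZ,B)=18, d(AZ,G)=19, d(AZ,I)=15/2, d(AZ,J)=41/2, d(AZ,O)=29/2, d(AZ,Q)=39/2
iteration 2: select B,Q (d=4); attach at lengths (2, 2); label the merged cluster BQ
  updated: d(AZ,BQ)=75/4, d(BQ,G)=8, d(BQ,I)=5, d(BQ,J)=15, d(BQ,O)=25
iteration 3: select BQ,I (d=5); attach at lengths (1/2, 5/2); label the merged cluster BIQ
  updated: d(AZ,BIQ)=15, d(BIQ,G)=14, d(BIQ,J)=19, d(BIQ,O)=79/3
iteration 4: select J,O (d=7); attach at lengths (7/2, 7/2); label the merged cluster JO
  updated: d(AZ,JO)=35/2, d(BIQ,JO)=68/3, d(G,JO)=39/2
iteration 5: select BIQ,G (d=14); attach at lengths (9/2, 7); label the merged cluster BGIQ
  updated: d(AZ,BGIQ)=16, d(BGIQ,JO)=175/8
iteration 6: select AZ,BGIQ (d=16); attach at lengths (13/2, 1); label the merged cluster ABGIQZ
  updated: d(ABGIQZ,JO)=245/12
iteration 7: select ABGIQZ,JO (d=245/12); attach at lengths (53/24, 161/24); label the merged cluster ABGIJOQZ
final tree: (((A:3/2,Z:3/2):13/2,(((B:2,Q:2):1/2,I:5/2):9/2,G:7):1):53/24,(J:7/2,O:7/2):161/24)
total length: 539/12

BQ,I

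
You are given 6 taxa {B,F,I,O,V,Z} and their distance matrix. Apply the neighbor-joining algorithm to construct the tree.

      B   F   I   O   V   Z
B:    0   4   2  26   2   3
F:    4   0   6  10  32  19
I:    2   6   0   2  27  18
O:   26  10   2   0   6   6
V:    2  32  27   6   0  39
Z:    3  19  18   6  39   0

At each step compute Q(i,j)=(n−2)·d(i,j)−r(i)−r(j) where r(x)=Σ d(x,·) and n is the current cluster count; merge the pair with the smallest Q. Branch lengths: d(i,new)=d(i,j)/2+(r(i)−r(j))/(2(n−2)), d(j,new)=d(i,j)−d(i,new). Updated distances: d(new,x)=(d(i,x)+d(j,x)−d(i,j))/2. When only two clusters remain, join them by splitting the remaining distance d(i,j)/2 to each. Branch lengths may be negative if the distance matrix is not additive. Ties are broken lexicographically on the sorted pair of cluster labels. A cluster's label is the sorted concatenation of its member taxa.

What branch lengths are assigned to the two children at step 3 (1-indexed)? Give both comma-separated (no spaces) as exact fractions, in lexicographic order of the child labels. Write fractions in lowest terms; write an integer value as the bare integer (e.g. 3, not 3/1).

41/4,17/4

1. join B+V (d=2, Q=-135) ⇒ BV; edges |B|=-61/8, |V|=77/8
  updated: d(BV,F)=17, d(BV,I)=27/2, d(BV,O)=15, d(BV,Z)=20
2. join O+Z (d=6, Q=-78) ⇒ OZ; edges |O|=-2, |Z|=8
  updated: d(BV,OZ)=29/2, d(F,OZ)=23/2, d(I,OZ)=7
3. join BV+OZ (d=29/2, Q=-49) ⇒ BOVZ; edges |BV|=41/4, |OZ|=17/4
  updated: d(BOVZ,F)=7, d(BOVZ,I)=3
4. join BOVZ+F (d=7, Q=-16) ⇒ BFOVZ; edges |BOVZ|=2, |F|=5
  updated: d(BFOVZ,I)=1
5. join BFOVZ+I (d=1) ⇒ BFIOVZ; edges |BFOVZ|=1/2, |I|=1/2
final tree: ((((B:-61/8,V:77/8):41/4,(O:-2,Z:8):17/4):2,F:5):1/2,I:1/2)
total length: 61/2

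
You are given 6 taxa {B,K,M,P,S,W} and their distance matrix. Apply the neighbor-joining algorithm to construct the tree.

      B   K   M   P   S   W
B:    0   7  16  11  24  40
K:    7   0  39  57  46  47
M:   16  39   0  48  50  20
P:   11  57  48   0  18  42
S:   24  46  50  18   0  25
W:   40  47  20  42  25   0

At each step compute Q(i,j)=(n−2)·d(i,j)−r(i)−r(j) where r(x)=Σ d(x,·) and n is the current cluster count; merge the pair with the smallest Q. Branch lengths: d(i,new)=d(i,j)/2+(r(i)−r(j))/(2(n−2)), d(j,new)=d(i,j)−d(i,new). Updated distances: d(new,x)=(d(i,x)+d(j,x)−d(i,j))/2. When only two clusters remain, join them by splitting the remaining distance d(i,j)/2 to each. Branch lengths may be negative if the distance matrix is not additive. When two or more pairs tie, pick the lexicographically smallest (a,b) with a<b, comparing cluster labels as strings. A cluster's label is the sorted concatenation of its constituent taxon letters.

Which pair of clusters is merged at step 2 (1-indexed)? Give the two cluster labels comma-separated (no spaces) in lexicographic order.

iteration 1: select M,W (d=20, Q=-267); attach at lengths (79/8, 81/8); label the merged cluster MW
  updated: d(B,MW)=18, d(K,MW)=33, d(MW,P)=35, d(MW,S)=55/2
iteration 2: select P,S (d=18, Q=-365/2); attach at lengths (119/12, 97/12); label the merged cluster PS
  updated: d(B,PS)=17/2, d(K,PS)=85/2, d(MW,PS)=89/4
iteration 3: select B,K (d=7, Q=-102); attach at lengths (-35/4, 63/4); label the merged cluster BK
  updated: d(BK,MW)=22, d(BK,PS)=22
iteration 4: select BK,MW (d=22, Q=-265/4); attach at lengths (87/8, 89/8); label the merged cluster BKMW
  updated: d(BKMW,PS)=89/8
iteration 5: select BKMW,PS (d=89/8); attach at lengths (89/16, 89/16); label the merged cluster BKMPSW
final tree: (((B:-35/4,K:63/4):87/8,(M:79/8,W:81/8):89/8):89/16,(P:119/12,S:97/12):89/16)
total length: 625/8

P,S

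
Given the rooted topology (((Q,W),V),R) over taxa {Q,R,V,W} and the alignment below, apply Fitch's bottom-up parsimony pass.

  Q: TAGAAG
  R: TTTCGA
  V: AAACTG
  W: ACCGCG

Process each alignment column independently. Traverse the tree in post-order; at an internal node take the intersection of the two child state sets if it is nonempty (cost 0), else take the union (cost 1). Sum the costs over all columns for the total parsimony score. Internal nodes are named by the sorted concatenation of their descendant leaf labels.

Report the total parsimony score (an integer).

13

QW@0: {T} ∪ {A} = {A,T} (union, +1)
QVW@0: {A,T} ∩ {A} = {A} (intersection, +0)
QRVW@0: {A} ∪ {T} = {A,T} (union, +1)
QW@1: {A} ∪ {C} = {A,C} (union, +1)
QVW@1: {A,C} ∩ {A} = {A} (intersection, +0)
QRVW@1: {A} ∪ {T} = {A,T} (union, +1)
QW@2: {G} ∪ {C} = {C,G} (union, +1)
QVW@2: {C,G} ∪ {A} = {A,C,G} (union, +1)
QRVW@2: {A,C,G} ∪ {T} = {A,C,G,T} (union, +1)
QW@3: {A} ∪ {G} = {A,G} (union, +1)
QVW@3: {A,G} ∪ {C} = {A,C,G} (union, +1)
QRVW@3: {A,C,G} ∩ {C} = {C} (intersection, +0)
QW@4: {A} ∪ {C} = {A,C} (union, +1)
QVW@4: {A,C} ∪ {T} = {A,C,T} (union, +1)
QRVW@4: {A,C,T} ∪ {G} = {A,C,G,T} (union, +1)
QW@5: {G} ∩ {G} = {G} (intersection, +0)
QVW@5: {G} ∩ {G} = {G} (intersection, +0)
QRVW@5: {G} ∪ {A} = {A,G} (union, +1)
per-site changes: [2, 2, 3, 2, 3, 1]; total = 13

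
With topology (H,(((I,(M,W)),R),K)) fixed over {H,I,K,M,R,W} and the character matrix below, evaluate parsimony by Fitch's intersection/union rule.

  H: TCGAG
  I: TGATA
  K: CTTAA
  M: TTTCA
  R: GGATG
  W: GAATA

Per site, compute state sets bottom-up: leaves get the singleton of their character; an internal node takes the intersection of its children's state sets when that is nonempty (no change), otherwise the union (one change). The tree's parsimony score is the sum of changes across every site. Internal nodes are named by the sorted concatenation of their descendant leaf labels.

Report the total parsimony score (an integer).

14

site 0, node MW: M={T} ∪ W={G} → {G,T} (+1)
site 0, node IMW: I={T} ∩ MW={G,T} → {T} (+0)
site 0, node IMRW: IMW={T} ∪ R={G} → {G,T} (+1)
site 0, node IKMRW: IMRW={G,T} ∪ K={C} → {C,G,T} (+1)
site 0, node HIKMRW: H={T} ∩ IKMRW={C,G,T} → {T} (+0)
site 1, node MW: M={T} ∪ W={A} → {A,T} (+1)
site 1, node IMW: I={G} ∪ MW={A,T} → {A,G,T} (+1)
site 1, node IMRW: IMW={A,G,T} ∩ R={G} → {G} (+0)
site 1, node IKMRW: IMRW={G} ∪ K={T} → {G,T} (+1)
site 1, node HIKMRW: H={C} ∪ IKMRW={G,T} → {C,G,T} (+1)
site 2, node MW: M={T} ∪ W={A} → {A,T} (+1)
site 2, node IMW: I={A} ∩ MW={A,T} → {A} (+0)
site 2, node IMRW: IMW={A} ∩ R={A} → {A} (+0)
site 2, node IKMRW: IMRW={A} ∪ K={T} → {A,T} (+1)
site 2, node HIKMRW: H={G} ∪ IKMRW={A,T} → {A,G,T} (+1)
site 3, node MW: M={C} ∪ W={T} → {C,T} (+1)
site 3, node IMW: I={T} ∩ MW={C,T} → {T} (+0)
site 3, node IMRW: IMW={T} ∩ R={T} → {T} (+0)
site 3, node IKMRW: IMRW={T} ∪ K={A} → {A,T} (+1)
site 3, node HIKMRW: H={A} ∩ IKMRW={A,T} → {A} (+0)
site 4, node MW: M={A} ∩ W={A} → {A} (+0)
site 4, node IMW: I={A} ∩ MW={A} → {A} (+0)
site 4, node IMRW: IMW={A} ∪ R={G} → {A,G} (+1)
site 4, node IKMRW: IMRW={A,G} ∩ K={A} → {A} (+0)
site 4, node HIKMRW: H={G} ∪ IKMRW={A} → {A,G} (+1)
per-site changes: [3, 4, 3, 2, 2]; total = 14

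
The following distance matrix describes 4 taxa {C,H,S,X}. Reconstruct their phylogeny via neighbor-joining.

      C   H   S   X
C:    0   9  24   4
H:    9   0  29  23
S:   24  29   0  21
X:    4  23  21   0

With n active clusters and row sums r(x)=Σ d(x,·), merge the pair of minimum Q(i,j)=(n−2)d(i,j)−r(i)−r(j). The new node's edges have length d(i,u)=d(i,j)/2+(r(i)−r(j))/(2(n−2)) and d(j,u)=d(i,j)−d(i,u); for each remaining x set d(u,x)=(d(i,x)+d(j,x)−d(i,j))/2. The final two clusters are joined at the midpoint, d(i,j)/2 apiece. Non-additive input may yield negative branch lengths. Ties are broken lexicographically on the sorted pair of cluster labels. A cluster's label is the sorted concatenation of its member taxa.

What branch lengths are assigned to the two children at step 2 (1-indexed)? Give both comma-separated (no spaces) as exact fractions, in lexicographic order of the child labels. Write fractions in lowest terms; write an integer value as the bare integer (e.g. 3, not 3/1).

step 1: merge (C,H) at d=9, Q=-80; branch lengths C→-3/2, H→21/2; new cluster CH
  updated: d(CH,S)=22, d(CH,X)=9
step 2: merge (CH,S) at d=22, Q=-52; branch lengths CH→5, S→17; new cluster CHS
  updated: d(CHS,X)=4
step 3: merge (CHS,X) at d=4; branch lengths CHS→2, X→2; new cluster CHSX
final tree: (((C:-3/2,H:21/2):5,S:17):2,X:2)
total length: 35

5,17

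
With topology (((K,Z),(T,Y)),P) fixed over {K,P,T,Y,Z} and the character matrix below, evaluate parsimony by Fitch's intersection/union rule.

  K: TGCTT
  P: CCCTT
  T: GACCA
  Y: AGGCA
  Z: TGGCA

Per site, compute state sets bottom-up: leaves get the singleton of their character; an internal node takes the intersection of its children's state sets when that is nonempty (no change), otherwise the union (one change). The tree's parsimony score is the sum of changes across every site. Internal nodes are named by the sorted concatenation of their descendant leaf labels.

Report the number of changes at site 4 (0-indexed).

KZ@0: {T} ∩ {T} = {T} (intersection, +0)
TY@0: {G} ∪ {A} = {A,G} (union, +1)
KTYZ@0: {T} ∪ {A,G} = {A,G,T} (union, +1)
KPTYZ@0: {A,G,T} ∪ {C} = {A,C,G,T} (union, +1)
KZ@1: {G} ∩ {G} = {G} (intersection, +0)
TY@1: {A} ∪ {G} = {A,G} (union, +1)
KTYZ@1: {G} ∩ {A,G} = {G} (intersection, +0)
KPTYZ@1: {G} ∪ {C} = {C,G} (union, +1)
KZ@2: {C} ∪ {G} = {C,G} (union, +1)
TY@2: {C} ∪ {G} = {C,G} (union, +1)
KTYZ@2: {C,G} ∩ {C,G} = {C,G} (intersection, +0)
KPTYZ@2: {C,G} ∩ {C} = {C} (intersection, +0)
KZ@3: {T} ∪ {C} = {C,T} (union, +1)
TY@3: {C} ∩ {C} = {C} (intersection, +0)
KTYZ@3: {C,T} ∩ {C} = {C} (intersection, +0)
KPTYZ@3: {C} ∪ {T} = {C,T} (union, +1)
KZ@4: {T} ∪ {A} = {A,T} (union, +1)
TY@4: {A} ∩ {A} = {A} (intersection, +0)
KTYZ@4: {A,T} ∩ {A} = {A} (intersection, +0)
KPTYZ@4: {A} ∪ {T} = {A,T} (union, +1)
per-site changes: [3, 2, 2, 2, 2]; total = 11

2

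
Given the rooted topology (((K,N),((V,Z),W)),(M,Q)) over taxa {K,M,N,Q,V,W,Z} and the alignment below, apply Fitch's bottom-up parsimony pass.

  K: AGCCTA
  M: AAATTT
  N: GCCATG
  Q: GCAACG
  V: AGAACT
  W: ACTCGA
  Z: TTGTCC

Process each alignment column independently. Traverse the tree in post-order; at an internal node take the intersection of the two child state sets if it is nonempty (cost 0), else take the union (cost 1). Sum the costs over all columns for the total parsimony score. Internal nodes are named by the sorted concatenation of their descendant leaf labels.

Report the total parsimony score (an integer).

[col 0] KN: children K:{A}, N:{G} ∪→ {A,G}; cost 1
[col 0] VZ: children V:{A}, Z:{T} ∪→ {A,T}; cost 1
[col 0] VWZ: children VZ:{A,T}, W:{A} ∩→ {A}; cost 0
[col 0] KNVWZ: children KN:{A,G}, VWZ:{A} ∩→ {A}; cost 0
[col 0] MQ: children M:{A}, Q:{G} ∪→ {A,G}; cost 1
[col 0] KMNQVWZ: children KNVWZ:{A}, MQ:{A,G} ∩→ {A}; cost 0
[col 1] KN: children K:{G}, N:{C} ∪→ {C,G}; cost 1
[col 1] VZ: children V:{G}, Z:{T} ∪→ {G,T}; cost 1
[col 1] VWZ: children VZ:{G,T}, W:{C} ∪→ {C,G,T}; cost 1
[col 1] KNVWZ: children KN:{C,G}, VWZ:{C,G,T} ∩→ {C,G}; cost 0
[col 1] MQ: children M:{A}, Q:{C} ∪→ {A,C}; cost 1
[col 1] KMNQVWZ: children KNVWZ:{C,G}, MQ:{A,C} ∩→ {C}; cost 0
[col 2] KN: children K:{C}, N:{C} ∩→ {C}; cost 0
[col 2] VZ: children V:{A}, Z:{G} ∪→ {A,G}; cost 1
[col 2] VWZ: children VZ:{A,G}, W:{T} ∪→ {A,G,T}; cost 1
[col 2] KNVWZ: children KN:{C}, VWZ:{A,G,T} ∪→ {A,C,G,T}; cost 1
[col 2] MQ: children M:{A}, Q:{A} ∩→ {A}; cost 0
[col 2] KMNQVWZ: children KNVWZ:{A,C,G,T}, MQ:{A} ∩→ {A}; cost 0
[col 3] KN: children K:{C}, N:{A} ∪→ {A,C}; cost 1
[col 3] VZ: children V:{A}, Z:{T} ∪→ {A,T}; cost 1
[col 3] VWZ: children VZ:{A,T}, W:{C} ∪→ {A,C,T}; cost 1
[col 3] KNVWZ: children KN:{A,C}, VWZ:{A,C,T} ∩→ {A,C}; cost 0
[col 3] MQ: children M:{T}, Q:{A} ∪→ {A,T}; cost 1
[col 3] KMNQVWZ: children KNVWZ:{A,C}, MQ:{A,T} ∩→ {A}; cost 0
[col 4] KN: children K:{T}, N:{T} ∩→ {T}; cost 0
[col 4] VZ: children V:{C}, Z:{C} ∩→ {C}; cost 0
[col 4] VWZ: children VZ:{C}, W:{G} ∪→ {C,G}; cost 1
[col 4] KNVWZ: children KN:{T}, VWZ:{C,G} ∪→ {C,G,T}; cost 1
[col 4] MQ: children M:{T}, Q:{C} ∪→ {C,T}; cost 1
[col 4] KMNQVWZ: children KNVWZ:{C,G,T}, MQ:{C,T} ∩→ {C,T}; cost 0
[col 5] KN: children K:{A}, N:{G} ∪→ {A,G}; cost 1
[col 5] VZ: children V:{T}, Z:{C} ∪→ {C,T}; cost 1
[col 5] VWZ: children VZ:{C,T}, W:{A} ∪→ {A,C,T}; cost 1
[col 5] KNVWZ: children KN:{A,G}, VWZ:{A,C,T} ∩→ {A}; cost 0
[col 5] MQ: children M:{T}, Q:{G} ∪→ {G,T}; cost 1
[col 5] KMNQVWZ: children KNVWZ:{A}, MQ:{G,T} ∪→ {A,G,T}; cost 1
per-site changes: [3, 4, 3, 4, 3, 5]; total = 22

22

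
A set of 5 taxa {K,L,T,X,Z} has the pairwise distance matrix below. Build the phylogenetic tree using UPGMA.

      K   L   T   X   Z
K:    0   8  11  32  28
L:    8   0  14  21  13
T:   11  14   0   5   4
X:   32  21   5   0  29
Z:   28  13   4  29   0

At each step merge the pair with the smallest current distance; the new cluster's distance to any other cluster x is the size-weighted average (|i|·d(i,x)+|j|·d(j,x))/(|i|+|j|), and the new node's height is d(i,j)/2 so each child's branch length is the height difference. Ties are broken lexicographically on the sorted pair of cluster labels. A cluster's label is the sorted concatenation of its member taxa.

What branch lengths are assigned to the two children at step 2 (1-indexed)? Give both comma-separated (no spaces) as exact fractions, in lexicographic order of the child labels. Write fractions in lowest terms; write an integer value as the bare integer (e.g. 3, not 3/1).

step 1: merge (T,Z) at d=4; branch lengths T→2, Z→2; new cluster TZ
  updated: d(K,TZ)=39/2, d(L,TZ)=27/2, d(TZ,X)=17
step 2: merge (K,L) at d=8; branch lengths K→4, L→4; new cluster KL
  updated: d(KL,TZ)=33/2, d(KL,X)=53/2
step 3: merge (KL,TZ) at d=33/2; branch lengths KL→17/4, TZ→25/4; new cluster KLTZ
  updated: d(KLTZ,X)=87/4
step 4: merge (KLTZ,X) at d=87/4; branch lengths KLTZ→21/8, X→87/8; new cluster KLTXZ
final tree: (((K:4,L:4):17/4,(T:2,Z:2):25/4):21/8,X:87/8)
total length: 36

4,4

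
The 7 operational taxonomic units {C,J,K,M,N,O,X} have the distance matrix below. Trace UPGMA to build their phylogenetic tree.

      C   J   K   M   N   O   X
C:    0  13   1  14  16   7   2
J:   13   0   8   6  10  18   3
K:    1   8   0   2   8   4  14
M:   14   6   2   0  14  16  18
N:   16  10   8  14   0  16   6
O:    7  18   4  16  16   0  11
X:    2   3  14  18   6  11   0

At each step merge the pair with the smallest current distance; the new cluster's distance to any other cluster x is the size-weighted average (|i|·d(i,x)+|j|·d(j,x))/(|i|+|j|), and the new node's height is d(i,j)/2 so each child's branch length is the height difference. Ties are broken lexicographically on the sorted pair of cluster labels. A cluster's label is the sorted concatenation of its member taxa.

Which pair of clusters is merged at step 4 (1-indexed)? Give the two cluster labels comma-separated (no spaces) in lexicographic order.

1. join C+K (d=1) ⇒ CK; edges |C|=1/2, |K|=1/2
  updated: d(CK,J)=21/2, d(CK,M)=8, d(CK,N)=12, d(CK,O)=11/2, d(CK,X)=8
2. join J+X (d=3) ⇒ JX; edges |J|=3/2, |X|=3/2
  updated: d(CK,JX)=37/4, d(JX,M)=12, d(JX,N)=8, d(JX,O)=29/2
3. join CK+O (d=11/2) ⇒ CKO; edges |CK|=9/4, |O|=11/4
  updated: d(CKO,JX)=11, d(CKO,M)=32/3, d(CKO,N)=40/3
4. join JX+N (d=8) ⇒ JNX; edges |JX|=5/2, |N|=4
  updated: d(CKO,JNX)=106/9, d(JNX,M)=38/3
5. join CKO+M (d=32/3) ⇒ CKMO; edges |CKO|=31/12, |M|=16/3
  updated: d(CKMO,JNX)=12
6. join CKMO+JNX (d=12) ⇒ CJKMNOX; edges |CKMO|=2/3, |JNX|=2
final tree: ((((C:1/2,K:1/2):9/4,O:11/4):31/12,M:16/3):2/3,((J:3/2,X:3/2):5/2,N:4):2)
total length: 313/12

JX,N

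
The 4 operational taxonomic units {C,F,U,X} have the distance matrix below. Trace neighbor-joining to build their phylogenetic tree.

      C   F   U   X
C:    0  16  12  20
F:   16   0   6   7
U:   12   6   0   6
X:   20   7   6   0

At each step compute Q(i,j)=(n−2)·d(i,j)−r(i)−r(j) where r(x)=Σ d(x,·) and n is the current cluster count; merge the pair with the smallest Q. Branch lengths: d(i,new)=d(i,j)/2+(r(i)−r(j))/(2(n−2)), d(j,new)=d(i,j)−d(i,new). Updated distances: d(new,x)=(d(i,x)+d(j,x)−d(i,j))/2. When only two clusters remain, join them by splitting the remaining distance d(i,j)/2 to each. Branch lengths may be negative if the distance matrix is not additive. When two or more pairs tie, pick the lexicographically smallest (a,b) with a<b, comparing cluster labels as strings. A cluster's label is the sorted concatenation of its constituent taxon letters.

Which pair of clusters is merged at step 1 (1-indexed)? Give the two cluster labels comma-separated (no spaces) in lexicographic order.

C,U

iteration 1: select C,U (d=12, Q=-48); attach at lengths (12, 0); label the merged cluster CU
  updated: d(CU,F)=5, d(CU,X)=7
iteration 2: select CU,F (d=5, Q=-19); attach at lengths (5/2, 5/2); label the merged cluster CFU
  updated: d(CFU,X)=9/2
iteration 3: select CFU,X (d=9/2); attach at lengths (9/4, 9/4); label the merged cluster CFUX
final tree: (((C:12,U:0):5/2,F:5/2):9/4,X:9/4)
total length: 43/2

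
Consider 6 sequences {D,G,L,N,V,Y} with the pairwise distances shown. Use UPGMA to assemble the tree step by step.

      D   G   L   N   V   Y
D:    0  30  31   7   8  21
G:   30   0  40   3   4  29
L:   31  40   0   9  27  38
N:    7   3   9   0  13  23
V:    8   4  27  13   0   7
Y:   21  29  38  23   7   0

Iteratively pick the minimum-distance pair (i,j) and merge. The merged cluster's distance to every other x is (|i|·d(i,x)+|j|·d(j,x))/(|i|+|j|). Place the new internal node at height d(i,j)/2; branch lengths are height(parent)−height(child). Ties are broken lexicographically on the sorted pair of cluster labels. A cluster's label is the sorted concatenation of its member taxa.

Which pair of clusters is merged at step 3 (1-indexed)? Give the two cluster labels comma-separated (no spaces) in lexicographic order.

D,VY

iteration 1: select G,N (d=3); attach at lengths (3/2, 3/2); label the merged cluster GN
  updated: d(D,GN)=37/2, d(GN,L)=49/2, d(GN,V)=17/2, d(GN,Y)=26
iteration 2: select V,Y (d=7); attach at lengths (7/2, 7/2); label the merged cluster VY
  updated: d(D,VY)=29/2, d(GN,VY)=69/4, d(L,VY)=65/2
iteration 3: select D,VY (d=29/2); attach at lengths (29/4, 15/4); label the merged cluster DVY
  updated: d(DVY,GN)=53/3, d(DVY,L)=32
iteration 4: select DVY,GN (d=53/3); attach at lengths (19/12, 22/3); label the merged cluster DGNVY
  updated: d(DGNVY,L)=29
iteration 5: select DGNVY,L (d=29); attach at lengths (17/3, 29/2); label the merged cluster DGLNVY
final tree: (((D:29/4,(V:7/2,Y:7/2):15/4):19/12,(G:3/2,N:3/2):22/3):17/3,L:29/2)
total length: 601/12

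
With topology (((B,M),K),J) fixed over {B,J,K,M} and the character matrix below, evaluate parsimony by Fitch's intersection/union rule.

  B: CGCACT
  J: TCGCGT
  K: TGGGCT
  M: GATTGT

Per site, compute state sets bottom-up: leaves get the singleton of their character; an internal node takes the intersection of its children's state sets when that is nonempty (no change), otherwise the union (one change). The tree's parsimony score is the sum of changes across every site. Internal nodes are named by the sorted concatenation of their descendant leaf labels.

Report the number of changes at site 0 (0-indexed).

2

BM@0: {C} ∪ {G} = {C,G} (union, +1)
BKM@0: {C,G} ∪ {T} = {C,G,T} (union, +1)
BJKM@0: {C,G,T} ∩ {T} = {T} (intersection, +0)
BM@1: {G} ∪ {A} = {A,G} (union, +1)
BKM@1: {A,G} ∩ {G} = {G} (intersection, +0)
BJKM@1: {G} ∪ {C} = {C,G} (union, +1)
BM@2: {C} ∪ {T} = {C,T} (union, +1)
BKM@2: {C,T} ∪ {G} = {C,G,T} (union, +1)
BJKM@2: {C,G,T} ∩ {G} = {G} (intersection, +0)
BM@3: {A} ∪ {T} = {A,T} (union, +1)
BKM@3: {A,T} ∪ {G} = {A,G,T} (union, +1)
BJKM@3: {A,G,T} ∪ {C} = {A,C,G,T} (union, +1)
BM@4: {C} ∪ {G} = {C,G} (union, +1)
BKM@4: {C,G} ∩ {C} = {C} (intersection, +0)
BJKM@4: {C} ∪ {G} = {C,G} (union, +1)
BM@5: {T} ∩ {T} = {T} (intersection, +0)
BKM@5: {T} ∩ {T} = {T} (intersection, +0)
BJKM@5: {T} ∩ {T} = {T} (intersection, +0)
per-site changes: [2, 2, 2, 3, 2, 0]; total = 11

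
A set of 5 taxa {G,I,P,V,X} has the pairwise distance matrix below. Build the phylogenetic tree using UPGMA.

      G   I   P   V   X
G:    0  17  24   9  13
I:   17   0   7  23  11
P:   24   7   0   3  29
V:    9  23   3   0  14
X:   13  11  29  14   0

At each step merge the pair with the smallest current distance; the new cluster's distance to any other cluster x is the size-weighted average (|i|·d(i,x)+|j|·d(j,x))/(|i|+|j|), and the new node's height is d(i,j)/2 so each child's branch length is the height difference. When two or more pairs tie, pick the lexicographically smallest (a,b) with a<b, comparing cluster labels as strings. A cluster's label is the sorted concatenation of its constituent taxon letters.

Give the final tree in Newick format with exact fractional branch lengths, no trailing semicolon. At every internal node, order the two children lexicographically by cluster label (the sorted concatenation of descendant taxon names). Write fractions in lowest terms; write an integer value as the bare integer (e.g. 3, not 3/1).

((G:15/2,(I:11/2,X:11/2):2):4/3,(P:3/2,V:3/2):22/3)

1. join P+V (d=3) ⇒ PV; edges |P|=3/2, |V|=3/2
  updated: d(G,PV)=33/2, d(I,PV)=15, d(PV,X)=43/2
2. join I+X (d=11) ⇒ IX; edges |I|=11/2, |X|=11/2
  updated: d(G,IX)=15, d(IX,PV)=73/4
3. join G+IX (d=15) ⇒ GIX; edges |G|=15/2, |IX|=2
  updated: d(GIX,PV)=53/3
4. join GIX+PV (d=53/3) ⇒ GIPVX; edges |GIX|=4/3, |PV|=22/3
final tree: ((G:15/2,(I:11/2,X:11/2):2):4/3,(P:3/2,V:3/2):22/3)
total length: 193/6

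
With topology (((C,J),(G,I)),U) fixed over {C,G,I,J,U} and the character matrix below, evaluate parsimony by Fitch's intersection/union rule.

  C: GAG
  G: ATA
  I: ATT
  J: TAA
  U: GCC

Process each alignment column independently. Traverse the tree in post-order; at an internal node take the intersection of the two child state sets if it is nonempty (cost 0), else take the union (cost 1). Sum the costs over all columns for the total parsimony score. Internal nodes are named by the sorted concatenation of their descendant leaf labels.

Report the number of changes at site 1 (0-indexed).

CJ@0: {G} ∪ {T} = {G,T} (union, +1)
GI@0: {A} ∩ {A} = {A} (intersection, +0)
CGIJ@0: {G,T} ∪ {A} = {A,G,T} (union, +1)
CGIJU@0: {A,G,T} ∩ {G} = {G} (intersection, +0)
CJ@1: {A} ∩ {A} = {A} (intersection, +0)
GI@1: {T} ∩ {T} = {T} (intersection, +0)
CGIJ@1: {A} ∪ {T} = {A,T} (union, +1)
CGIJU@1: {A,T} ∪ {C} = {A,C,T} (union, +1)
CJ@2: {G} ∪ {A} = {A,G} (union, +1)
GI@2: {A} ∪ {T} = {A,T} (union, +1)
CGIJ@2: {A,G} ∩ {A,T} = {A} (intersection, +0)
CGIJU@2: {A} ∪ {C} = {A,C} (union, +1)
per-site changes: [2, 2, 3]; total = 7

2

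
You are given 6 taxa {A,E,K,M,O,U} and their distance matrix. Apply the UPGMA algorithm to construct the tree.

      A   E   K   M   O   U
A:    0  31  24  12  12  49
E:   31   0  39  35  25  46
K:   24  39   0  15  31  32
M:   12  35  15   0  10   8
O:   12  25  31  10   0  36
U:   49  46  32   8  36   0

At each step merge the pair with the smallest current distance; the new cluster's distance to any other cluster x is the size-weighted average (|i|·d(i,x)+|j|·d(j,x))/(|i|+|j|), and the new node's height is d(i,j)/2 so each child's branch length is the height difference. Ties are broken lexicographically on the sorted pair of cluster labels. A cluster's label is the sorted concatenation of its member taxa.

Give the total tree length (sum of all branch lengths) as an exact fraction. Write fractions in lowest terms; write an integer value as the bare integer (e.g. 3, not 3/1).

step 1: merge (M,U) at d=8; branch lengths M→4, U→4; new cluster MU
  updated: d(A,MU)=61/2, d(E,MU)=81/2, d(K,MU)=47/2, d(MU,O)=23
step 2: merge (A,O) at d=12; branch lengths A→6, O→6; new cluster AO
  updated: d(AO,E)=28, d(AO,K)=55/2, d(AO,MU)=107/4
step 3: merge (K,MU) at d=47/2; branch lengths K→47/4, MU→31/4; new cluster KMU
  updated: d(AO,KMU)=27, d(E,KMU)=40
step 4: merge (AO,KMU) at d=27; branch lengths AO→15/2, KMU→7/4; new cluster AKMOU
  updated: d(AKMOU,E)=176/5
step 5: merge (AKMOU,E) at d=176/5; branch lengths AKMOU→41/10, E→88/5; new cluster AEKMOU
final tree: (((A:6,O:6):15/2,(K:47/4,(M:4,U:4):31/4):7/4):41/10,E:88/5)
total length: 1409/20

1409/20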